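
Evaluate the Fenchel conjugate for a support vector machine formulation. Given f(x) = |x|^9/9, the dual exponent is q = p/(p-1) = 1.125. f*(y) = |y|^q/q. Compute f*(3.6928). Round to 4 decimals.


The conjugate exponent q satisfies 1/p + 1/q = 1.
p = 9, so q = 9/(9 - 1) = 1.125
|y|^q = 3.6928^1.125 = 4.3479
f*(3.6928) = 4.3479 / 1.125 = 3.8648


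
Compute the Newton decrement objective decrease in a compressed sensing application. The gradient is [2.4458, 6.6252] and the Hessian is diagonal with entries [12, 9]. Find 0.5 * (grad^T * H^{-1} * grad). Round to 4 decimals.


Step 1: H is diagonal, so H^(-1) * g = [0.2038, 0.7361].
Step 2: g^T H^(-1) g = sum_i g_i^2 / H_ii
  = (2.4458)^2/12 + (6.6252)^2/9
  = 0.4985 + 4.877 = 5.3755
Step 3: Objective decrease = 0.5 * g^T H^(-1) g = 2.6878


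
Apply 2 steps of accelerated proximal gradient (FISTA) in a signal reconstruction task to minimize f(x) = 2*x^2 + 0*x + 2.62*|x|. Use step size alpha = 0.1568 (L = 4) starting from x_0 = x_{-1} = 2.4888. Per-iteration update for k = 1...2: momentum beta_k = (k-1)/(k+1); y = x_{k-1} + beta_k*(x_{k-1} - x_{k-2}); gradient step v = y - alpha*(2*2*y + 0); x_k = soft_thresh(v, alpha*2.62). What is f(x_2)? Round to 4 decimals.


FISTA on f(x) = 2*x^2 + 0*x + 2.62*|x|
L = 4, alpha = 0.1568
Iteration 1: beta = 0.0, y = 2.4888 + 0.0*(2.4888 - 2.4888) = 2.4888
  grad(y) = 9.9552, v = y - alpha*grad = 0.9278
  prox(v) = soft_thresh(0.9278, 0.4108) = 0.517
Iteration 2: beta = 0.3333, y = 0.517 + 0.3333*(0.517 - 2.4888) = -0.1403
  grad(y) = -0.561, v = y - alpha*grad = -0.0523
  prox(v) = soft_thresh(-0.0523, 0.4108) = 0.0
f(x_2) = 2*0.0^2 + 0*0.0 + 2.62*|0.0| = 0.0


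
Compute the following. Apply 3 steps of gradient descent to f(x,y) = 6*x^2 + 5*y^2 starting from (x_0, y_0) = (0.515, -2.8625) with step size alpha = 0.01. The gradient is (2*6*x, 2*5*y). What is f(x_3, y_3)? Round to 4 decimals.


Gradient descent on f(x,y) = 6*x^2 + 5*y^2.
Starting point: (0.515, -2.8625), alpha = 0.01
Step 1: grad_x = 2*6*0.515 = 6.18, grad_y = 2*5*-2.8625 = -28.625
  x_1 = 0.515 - 0.01*6.18 = 0.4532
  y_1 = -2.8625 - 0.01*-28.625 = -2.5763
Step 2: grad_x = 2*6*0.4532 = 5.4384, grad_y = 2*5*-2.5763 = -25.7625
  x_2 = 0.4532 - 0.01*5.4384 = 0.3988
  y_2 = -2.5763 - 0.01*-25.7625 = -2.3186
Step 3: grad_x = 2*6*0.3988 = 4.7858, grad_y = 2*5*-2.3186 = -23.1863
  x_3 = 0.3988 - 0.01*4.7858 = 0.351
  y_3 = -2.3186 - 0.01*-23.1863 = -2.0868
f(0.351, -2.0868) = 6*0.351^2 + 5*(-2.0868)^2 = 22.5119


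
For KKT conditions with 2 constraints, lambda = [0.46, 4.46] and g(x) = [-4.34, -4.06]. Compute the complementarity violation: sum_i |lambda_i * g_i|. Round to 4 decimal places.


KKT complementary slackness check:
lambda_1 * g_1 = 0.46 * -4.34 = -1.9964
lambda_2 * g_2 = 4.46 * -4.06 = -18.1076
Total violation = 1.9964 + 18.1076 = 20.104


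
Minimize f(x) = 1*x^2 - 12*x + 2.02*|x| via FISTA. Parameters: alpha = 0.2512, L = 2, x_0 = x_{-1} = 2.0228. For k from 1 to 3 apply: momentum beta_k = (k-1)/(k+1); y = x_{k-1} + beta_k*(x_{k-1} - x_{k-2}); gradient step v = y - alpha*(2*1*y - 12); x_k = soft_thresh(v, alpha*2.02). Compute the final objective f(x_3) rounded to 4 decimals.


FISTA on f(x) = 1*x^2 - 12*x + 2.02*|x|
L = 2, alpha = 0.2512
Iteration 1: beta = 0.0, y = 2.0228 + 0.0*(2.0228 - 2.0228) = 2.0228
  grad(y) = -7.9544, v = y - alpha*grad = 4.0209
  prox(v) = soft_thresh(4.0209, 0.5074) = 3.5135
Iteration 2: beta = 0.3333, y = 3.5135 + 0.3333*(3.5135 - 2.0228) = 4.0104
  grad(y) = -3.9791, v = y - alpha*grad = 5.01
  prox(v) = soft_thresh(5.01, 0.5074) = 4.5026
Iteration 3: beta = 0.5, y = 4.5026 + 0.5*(4.5026 - 3.5135) = 4.9971
  grad(y) = -2.0058, v = y - alpha*grad = 5.501
  prox(v) = soft_thresh(5.501, 0.5074) = 4.9935
f(x_3) = 1*4.9935^2 - 12*4.9935 + 2.02*|4.9935| = -24.9001


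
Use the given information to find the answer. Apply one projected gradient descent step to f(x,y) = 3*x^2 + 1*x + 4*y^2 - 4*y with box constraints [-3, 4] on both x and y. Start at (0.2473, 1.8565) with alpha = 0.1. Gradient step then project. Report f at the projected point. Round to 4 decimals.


Step 1: Compute gradient at (0.2473, 1.8565).
grad_x = 2*3*0.2473 + 1 = 2.4838
grad_y = 2*4*1.8565 - 4 = 10.852
Step 2: Gradient step.
x_raw = 0.2473 - 0.1*2.4838 = -0.0011
y_raw = 1.8565 - 0.1*10.852 = 0.7713
Step 3: Project onto [-3, 4].
x_proj = clip(-0.0011) = -0.0011
y_proj = clip(0.7713) = 0.7713
Step 4: Evaluate f.
f(-0.0011, 0.7713) = -0.7067


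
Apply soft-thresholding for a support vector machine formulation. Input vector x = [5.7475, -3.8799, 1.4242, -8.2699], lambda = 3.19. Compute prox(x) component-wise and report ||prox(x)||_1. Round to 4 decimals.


Soft-thresholding with lambda = 3.19:
prox(5.7475) = sign(5.7475)*max(|5.7475| - 3.19, 0) = 2.5575
prox(-3.8799) = sign(-3.8799)*max(|-3.8799| - 3.19, 0) = -0.6899
prox(1.4242) = sign(1.4242)*max(|1.4242| - 3.19, 0) = 0.0
prox(-8.2699) = sign(-8.2699)*max(|-8.2699| - 3.19, 0) = -5.0799
prox(x) = [2.5575, -0.6899, 0.0, -5.0799]
||prox(x)||_1 = 2.5575 + 0.6899 + 0.0 + 5.0799 = 8.3273


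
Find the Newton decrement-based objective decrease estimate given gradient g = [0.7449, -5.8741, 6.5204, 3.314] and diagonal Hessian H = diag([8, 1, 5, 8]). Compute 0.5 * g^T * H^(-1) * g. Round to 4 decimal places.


Step 1: H is diagonal, so H^(-1) * g = [0.0931, -5.8741, 1.3041, 0.4143].
Step 2: g^T H^(-1) g = sum_i g_i^2 / H_ii
  = (0.7449)^2/8 + (-5.8741)^2/1 + (6.5204)^2/5 + (3.314)^2/8
  = 0.0694 + 34.5051 + 8.5031 + 1.3728 = 44.4504
Step 3: Objective decrease = 0.5 * g^T H^(-1) g = 22.2252


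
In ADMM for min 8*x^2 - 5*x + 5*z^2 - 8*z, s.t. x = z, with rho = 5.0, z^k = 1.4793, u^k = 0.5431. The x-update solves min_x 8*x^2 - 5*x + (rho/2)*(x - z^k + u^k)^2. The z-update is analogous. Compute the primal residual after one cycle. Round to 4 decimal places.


ADMM iteration with rho = 5.0, z^k = 1.4793, u^k = 0.5431
Step 1: x-update.
Minimize 8*x^2 - 5*x + (5.0/2)*(x - 1.4793 + 0.5431)^2
FOC: (2*8 + 5.0)*x = 5 + 5.0*(1.4793 - 0.5431)
x^{k+1} = 0.461
Step 2: z-update.
Minimize 5*z^2 - 8*z + (5.0/2)*(0.461 - z + 0.5431)^2
FOC: (2*5 + 5.0)*z = 8 + 5.0*(0.461 + 0.5431)
z^{k+1} = 0.868
Step 3: u-update.
u^{k+1} = 0.5431 + 0.461 - 0.868 = 0.1361
Step 4: Primal residual = |0.461 - 0.868| = 0.407


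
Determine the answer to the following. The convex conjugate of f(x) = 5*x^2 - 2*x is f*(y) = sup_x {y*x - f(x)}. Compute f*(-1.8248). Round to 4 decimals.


f*(y) = sup_x {y*x - a*x^2 - b*x} = sup_x {(y-b)*x - a*x^2}
FOC: (y - b) - 2a*x = 0 => x* = (y - b)/(2a)
x* = (-1.8248 + 2)/(2*5) = 0.0175
f*(-1.8248) = (y-b)^2/(4a) = (-1.8248 + 2)^2/(4*5)
= 0.0307/20 = 0.0015


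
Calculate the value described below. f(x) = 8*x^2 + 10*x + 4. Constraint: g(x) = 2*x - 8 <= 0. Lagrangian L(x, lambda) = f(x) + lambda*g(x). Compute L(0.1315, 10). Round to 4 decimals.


Step 1: Evaluate f(x).
f(0.1315) = 8*0.1315^2 + 10*0.1315 + 4 = 5.4533
Step 2: Evaluate g(x).
g(0.1315) = 2*0.1315 - 8 = -7.737
Step 3: Compute Lagrangian.
L = 5.4533 + 10*-7.737 = -71.9167


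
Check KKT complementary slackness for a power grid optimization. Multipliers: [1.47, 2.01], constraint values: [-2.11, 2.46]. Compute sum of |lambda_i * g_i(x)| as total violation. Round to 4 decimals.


KKT complementary slackness check:
lambda_1 * g_1 = 1.47 * -2.11 = -3.1017
lambda_2 * g_2 = 2.01 * 2.46 = 4.9446
Total violation = 3.1017 + 4.9446 = 8.0463


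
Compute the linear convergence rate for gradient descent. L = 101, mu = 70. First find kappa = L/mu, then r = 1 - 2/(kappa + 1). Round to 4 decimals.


Step 1: Compute the condition number.
kappa = L/mu = 101/70 = 1.4429
Step 2: Compute the convergence rate.
r = 1 - 2/(kappa + 1) = 1 - 2*mu/(L + mu) = (L - mu)/(L + mu) = 31/171 = 0.1813


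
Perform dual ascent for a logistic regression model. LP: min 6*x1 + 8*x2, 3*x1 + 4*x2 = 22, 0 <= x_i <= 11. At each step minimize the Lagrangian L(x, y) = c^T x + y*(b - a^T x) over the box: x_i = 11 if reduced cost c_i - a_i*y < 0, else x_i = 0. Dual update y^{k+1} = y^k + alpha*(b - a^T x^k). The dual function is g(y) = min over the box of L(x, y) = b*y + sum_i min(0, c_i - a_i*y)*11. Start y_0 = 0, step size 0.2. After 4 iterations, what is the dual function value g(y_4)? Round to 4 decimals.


Dual ascent for LP: min 6*x1 + 8*x2, 3*x1 + 4*x2 = 22, 0 <= x_i <= 11
Step 1: y^k = 0.0, reduced costs: (6.0, 8.0)
  x^k = (0.0, 0.0), subgradient = b - a^T x = 22.0
  y^{k+1} = 0.0 + 0.2*22.0 = 4.4
Step 2: y^k = 4.4, reduced costs: (-7.2, -9.6)
  x^k = (11.0, 11.0), subgradient = b - a^T x = -55.0
  y^{k+1} = 4.4 + 0.2*-55.0 = -6.6
Step 3: y^k = -6.6, reduced costs: (25.8, 34.4)
  x^k = (0.0, 0.0), subgradient = b - a^T x = 22.0
  y^{k+1} = -6.6 + 0.2*22.0 = -2.2
Step 4: y^k = -2.2, reduced costs: (12.6, 16.8)
  x^k = (0.0, 0.0), subgradient = b - a^T x = 22.0
  y^{k+1} = -2.2 + 0.2*22.0 = 2.2
Dual objective at y_4 = 2.2: reduced costs (-0.6, -0.8), box minimizer x = (11.0, 11.0)
g(y_4) = b*y + (c1 - a1*y)*x1 + (c2 - a2*y)*x2 = 22*2.2 + (-0.6)*11.0 + (-0.8)*11.0 = 48.4 - 6.6 - 8.8 = 33.0


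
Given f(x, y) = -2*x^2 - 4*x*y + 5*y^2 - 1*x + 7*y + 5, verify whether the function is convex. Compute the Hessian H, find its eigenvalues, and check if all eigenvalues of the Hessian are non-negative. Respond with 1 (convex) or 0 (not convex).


The Hessian of f(x,y) = -2*x^2 - 4*x*y + 5*y^2 - 1*x + 7*y + 5 is:
H = [[-4, -4], [-4, 10]]
Trace = -4 + 10 = 6
Determinant = -4*10 - (-4)^2 = -56
Discriminant = (6)^2 - 4*-56 = 260.0
Eigenvalues: lambda_1 = -5.0623, lambda_2 = 11.0623
The function is not convex.

0


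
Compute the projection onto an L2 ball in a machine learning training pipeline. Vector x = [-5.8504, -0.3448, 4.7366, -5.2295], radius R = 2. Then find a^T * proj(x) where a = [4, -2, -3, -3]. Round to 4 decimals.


Step 1: Compute ||x|| (intermediates to 6 decimals).
||x|| = sqrt((-5.8504)^2 + (-0.3448)^2 + 4.7366^2 + (-5.2295)^2) = 9.172193
Step 2: Project.
Since ||x|| > R, scale = R/||x|| = 2/9.172193 = 0.21805, proj(x) = scale * x
proj(x) = [-1.27568, -0.075184, 1.032816, -1.140292]
Step 3: Dot product.
a^T * proj(x) = 4*(-1.27568) - 2*(-0.075184) - 3*1.032816 - 3*(-1.140292) = -4.6299


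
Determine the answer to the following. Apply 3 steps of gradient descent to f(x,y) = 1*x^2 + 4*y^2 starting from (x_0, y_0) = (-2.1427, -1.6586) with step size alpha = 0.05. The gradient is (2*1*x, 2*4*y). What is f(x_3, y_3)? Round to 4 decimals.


Gradient descent on f(x,y) = 1*x^2 + 4*y^2.
Starting point: (-2.1427, -1.6586), alpha = 0.05
Step 1: grad_x = 2*1*-2.1427 = -4.2854, grad_y = 2*4*-1.6586 = -13.2688
  x_1 = -2.1427 - 0.05*-4.2854 = -1.9284
  y_1 = -1.6586 - 0.05*-13.2688 = -0.9952
Step 2: grad_x = 2*1*-1.9284 = -3.8569, grad_y = 2*4*-0.9952 = -7.9613
  x_2 = -1.9284 - 0.05*-3.8569 = -1.7356
  y_2 = -0.9952 - 0.05*-7.9613 = -0.5971
Step 3: grad_x = 2*1*-1.7356 = -3.4712, grad_y = 2*4*-0.5971 = -4.7768
  x_3 = -1.7356 - 0.05*-3.4712 = -1.562
  y_3 = -0.5971 - 0.05*-4.7768 = -0.3583
f(-1.562, -0.3583) = 1*(-1.562)^2 + 4*(-0.3583)^2 = 2.9533


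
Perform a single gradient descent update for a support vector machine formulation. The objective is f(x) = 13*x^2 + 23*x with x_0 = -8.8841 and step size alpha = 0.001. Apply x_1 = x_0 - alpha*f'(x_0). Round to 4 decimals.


We compute the gradient at x_0 and apply the update.
f'(x) = 26*x + 23
f'(-8.8841) = 26*-8.8841 + 23 = -207.9866
x_1 = -8.8841 - 0.001*-207.9866 = -8.6761


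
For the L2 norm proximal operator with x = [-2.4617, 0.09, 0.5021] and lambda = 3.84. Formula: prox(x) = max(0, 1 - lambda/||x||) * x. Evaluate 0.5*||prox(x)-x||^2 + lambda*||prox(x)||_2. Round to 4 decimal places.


Step 1: Compute ||x||.
||x|| = 2.514
Step 2: Compute scaling factor.
scale = max(0, 1 - 3.84/2.514) = 0.0
Step 3: prox(x) = [-0.0, 0.0, 0.0]
||prox(x)|| = 0.0
Step 4: Proximal objective.
0.5*||prox-x||^2 = 3.1601
lambda*||prox|| = 0.0
Total = 3.1601


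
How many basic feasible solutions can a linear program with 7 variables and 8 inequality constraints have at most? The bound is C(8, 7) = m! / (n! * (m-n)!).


Each vertex corresponds to some choice of n active constraints out of m, so the number of vertices is at most C(m, n) = m! / (n!(m-n)!).
m = 8, n = 7
Numerator: 8 * 7 * 6 * 5 * 4 * 3 * 2
Denominator: 7! = 5040
C(8, 7) = 8


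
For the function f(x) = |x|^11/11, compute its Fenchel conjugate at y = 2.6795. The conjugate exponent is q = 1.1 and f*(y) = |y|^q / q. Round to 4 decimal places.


The conjugate exponent q satisfies 1/p + 1/q = 1.
p = 11, so q = 11/(11 - 1) = 1.1
|y|^q = 2.6795^1.1 = 2.9571
f*(2.6795) = 2.9571 / 1.1 = 2.6882


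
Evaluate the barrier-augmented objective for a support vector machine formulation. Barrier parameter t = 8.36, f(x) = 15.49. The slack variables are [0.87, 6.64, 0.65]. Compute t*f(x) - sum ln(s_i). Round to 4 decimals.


Step 1: Compute log-barrier.
ln values: [-0.1393, 1.8931, -0.4308]
phi = -(-0.1393 + 1.8931 - 0.4308) = -1.3231
Step 2: Compute augmented objective.
t*f(x) = 8.36*15.49 = 129.4964
Total = 129.4964 - 1.3231 = 128.1733


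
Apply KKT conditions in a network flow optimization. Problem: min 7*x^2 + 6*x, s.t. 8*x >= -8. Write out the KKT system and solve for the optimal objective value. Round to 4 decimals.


Step 1: Try lambda = 0 (constraint inactive).
Stationarity: 2*7*x + 6 = 0
x* = -6/(2*7) = -3/7 = -0.4286 (rounded; the exact value -3/7 is used below)
Check constraint: 8*-0.4286 = -3.4288 >= -8 -- satisfied.
Step 2: Compute optimal value.
f(x*) = 7*(-3/7)^2 + 6*(-3/7) = -1.2857


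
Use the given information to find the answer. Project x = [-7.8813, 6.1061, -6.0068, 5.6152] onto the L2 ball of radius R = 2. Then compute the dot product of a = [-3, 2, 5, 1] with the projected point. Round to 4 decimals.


Step 1: Compute ||x|| (intermediates to 6 decimals).
||x|| = sqrt((-7.8813)^2 + 6.1061^2 + (-6.0068)^2 + 5.6152^2) = 12.923292
Step 2: Project.
Since ||x|| > R, scale = R/||x|| = 2/12.923292 = 0.154759, proj(x) = scale * x
proj(x) = [-1.219702, 0.944974, -0.929606, 0.869003]
Step 3: Dot product.
a^T * proj(x) = -3*(-1.219702) + 2*0.944974 + 5*(-0.929606) + 1*0.869003 = 1.77


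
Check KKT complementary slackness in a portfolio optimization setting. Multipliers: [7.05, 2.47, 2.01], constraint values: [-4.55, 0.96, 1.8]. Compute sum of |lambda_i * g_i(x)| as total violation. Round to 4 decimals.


KKT complementary slackness check:
lambda_1 * g_1 = 7.05 * -4.55 = -32.0775
lambda_2 * g_2 = 2.47 * 0.96 = 2.3712
lambda_3 * g_3 = 2.01 * 1.8 = 3.618
Total violation = 32.0775 + 2.3712 + 3.618 = 38.0667


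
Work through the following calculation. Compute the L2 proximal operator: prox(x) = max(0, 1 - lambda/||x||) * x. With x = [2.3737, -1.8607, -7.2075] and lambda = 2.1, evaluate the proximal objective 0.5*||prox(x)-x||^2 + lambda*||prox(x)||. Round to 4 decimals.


Step 1: Compute ||x||.
||x|| = 7.8131
Step 2: Compute scaling factor.
scale = max(0, 1 - 2.1/7.8131) = 0.7312
Step 3: prox(x) = [1.7357, -1.3606, -5.2703]
||prox(x)|| = 5.7131
Step 4: Proximal objective.
0.5*||prox-x||^2 = 2.205
lambda*||prox|| = 11.9975
Total = 14.2025


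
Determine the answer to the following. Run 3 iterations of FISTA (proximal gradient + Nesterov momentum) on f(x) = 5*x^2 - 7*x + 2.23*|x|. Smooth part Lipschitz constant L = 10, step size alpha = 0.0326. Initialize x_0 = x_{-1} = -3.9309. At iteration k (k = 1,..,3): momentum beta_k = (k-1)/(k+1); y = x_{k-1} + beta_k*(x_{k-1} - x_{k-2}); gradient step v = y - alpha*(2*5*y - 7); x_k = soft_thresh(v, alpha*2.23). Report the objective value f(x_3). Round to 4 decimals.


FISTA on f(x) = 5*x^2 - 7*x + 2.23*|x|
L = 10, alpha = 0.0326
Iteration 1: beta = 0.0, y = -3.9309 + 0.0*(-3.9309 + 3.9309) = -3.9309
  grad(y) = -46.309, v = y - alpha*grad = -2.4212
  prox(v) = soft_thresh(-2.4212, 0.0727) = -2.3485
Iteration 2: beta = 0.3333, y = -2.3485 + 0.3333*(-2.3485 + 3.9309) = -1.8211
  grad(y) = -25.2107, v = y - alpha*grad = -0.9992
  prox(v) = soft_thresh(-0.9992, 0.0727) = -0.9265
Iteration 3: beta = 0.5, y = -0.9265 + 0.5*(-0.9265 + 2.3485) = -0.2155
  grad(y) = -9.1549, v = y - alpha*grad = 0.083
  prox(v) = soft_thresh(0.083, 0.0727) = 0.0103
f(x_3) = 5*0.0103^2 - 7*0.0103 + 2.23*|0.0103| = -0.0484


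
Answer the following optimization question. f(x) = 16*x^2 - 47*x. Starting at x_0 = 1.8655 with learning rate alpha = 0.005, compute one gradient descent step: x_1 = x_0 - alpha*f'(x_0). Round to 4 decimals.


We compute the gradient at x_0 and apply the update.
f'(x) = 32*x - 47
f'(1.8655) = 32*1.8655 - 47 = 12.696
x_1 = 1.8655 - 0.005*12.696 = 1.802


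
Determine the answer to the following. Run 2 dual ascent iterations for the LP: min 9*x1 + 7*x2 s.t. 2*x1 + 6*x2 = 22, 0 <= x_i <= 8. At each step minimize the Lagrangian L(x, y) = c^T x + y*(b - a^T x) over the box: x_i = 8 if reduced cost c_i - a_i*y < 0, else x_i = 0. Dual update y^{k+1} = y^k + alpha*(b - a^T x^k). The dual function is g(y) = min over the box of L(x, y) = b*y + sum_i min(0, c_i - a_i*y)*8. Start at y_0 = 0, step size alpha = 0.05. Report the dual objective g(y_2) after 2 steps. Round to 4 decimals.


Dual ascent for LP: min 9*x1 + 7*x2, 2*x1 + 6*x2 = 22, 0 <= x_i <= 8
Step 1: y^k = 0.0, reduced costs: (9.0, 7.0)
  x^k = (0.0, 0.0), subgradient = b - a^T x = 22.0
  y^{k+1} = 0.0 + 0.05*22.0 = 1.1
Step 2: y^k = 1.1, reduced costs: (6.8, 0.4)
  x^k = (0.0, 0.0), subgradient = b - a^T x = 22.0
  y^{k+1} = 1.1 + 0.05*22.0 = 2.2
Dual objective at y_2 = 2.2: reduced costs (4.6, -6.2), box minimizer x = (0.0, 8.0)
g(y_2) = b*y + (c1 - a1*y)*x1 + (c2 - a2*y)*x2 = 22*2.2 + 4.6*0.0 + (-6.2)*8.0 = 48.4 + 0.0 - 49.6 = -1.2


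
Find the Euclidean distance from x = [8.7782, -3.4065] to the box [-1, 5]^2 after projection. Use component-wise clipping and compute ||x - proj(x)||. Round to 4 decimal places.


Project each component onto [-1, 5].
clip(8.7782) = 5.0, clip(-3.4065) = -1.0
Projection = [5.0, -1.0]
Squared diffs: [14.2748, 5.7912]
Distance = sqrt(20.066) = 4.4795


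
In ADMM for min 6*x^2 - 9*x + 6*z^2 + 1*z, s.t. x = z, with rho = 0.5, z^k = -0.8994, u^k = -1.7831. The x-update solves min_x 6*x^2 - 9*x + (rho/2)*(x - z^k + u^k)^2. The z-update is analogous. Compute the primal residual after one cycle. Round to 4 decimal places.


ADMM iteration with rho = 0.5, z^k = -0.8994, u^k = -1.7831
Step 1: x-update.
Minimize 6*x^2 - 9*x + (0.5/2)*(x + 0.8994 - 1.7831)^2
FOC: (2*6 + 0.5)*x = 9 + 0.5*(-0.8994 + 1.7831)
x^{k+1} = 0.7553
Step 2: z-update.
Minimize 6*z^2 + 1*z + (0.5/2)*(0.7553 - z - 1.7831)^2
FOC: (2*6 + 0.5)*z = -1 + 0.5*(0.7553 - 1.7831)
z^{k+1} = -0.1211
Step 3: u-update.
u^{k+1} = -1.7831 + 0.7553 + 0.1211 = -0.9066
Step 4: Primal residual = |0.7553 + 0.1211| = 0.8765


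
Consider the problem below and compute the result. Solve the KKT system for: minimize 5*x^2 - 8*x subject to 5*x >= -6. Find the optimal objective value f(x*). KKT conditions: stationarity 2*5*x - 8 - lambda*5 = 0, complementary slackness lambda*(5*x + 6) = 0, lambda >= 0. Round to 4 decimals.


Step 1: Try lambda = 0 (constraint inactive).
Stationarity: 2*5*x - 8 = 0
x* = 8/(2*5) = 0.8
Check constraint: 5*0.8 = 4.0 >= -6 -- satisfied.
Step 2: Compute optimal value.
f(x*) = 5*0.8^2 - 8*0.8 = -3.2


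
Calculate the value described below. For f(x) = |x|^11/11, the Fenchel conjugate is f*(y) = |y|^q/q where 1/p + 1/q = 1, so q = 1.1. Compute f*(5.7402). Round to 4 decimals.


The conjugate exponent q satisfies 1/p + 1/q = 1.
p = 11, so q = 11/(11 - 1) = 1.1
|y|^q = 5.7402^1.1 = 6.8363
f*(5.7402) = 6.8363 / 1.1 = 6.2148


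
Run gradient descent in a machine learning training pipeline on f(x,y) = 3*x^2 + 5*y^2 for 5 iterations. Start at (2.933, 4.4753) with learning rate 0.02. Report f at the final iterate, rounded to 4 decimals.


Gradient descent on f(x,y) = 3*x^2 + 5*y^2.
Starting point: (2.933, 4.4753), alpha = 0.02
Step 1: grad_x = 2*3*2.933 = 17.598, grad_y = 2*5*4.4753 = 44.753
  x_1 = 2.933 - 0.02*17.598 = 2.581
  y_1 = 4.4753 - 0.02*44.753 = 3.5802
Step 2: grad_x = 2*3*2.581 = 15.4862, grad_y = 2*5*3.5802 = 35.8024
  x_2 = 2.581 - 0.02*15.4862 = 2.2713
  y_2 = 3.5802 - 0.02*35.8024 = 2.8642
Step 3: grad_x = 2*3*2.2713 = 13.6279, grad_y = 2*5*2.8642 = 28.6419
  x_3 = 2.2713 - 0.02*13.6279 = 1.9988
  y_3 = 2.8642 - 0.02*28.6419 = 2.2914
Step 4: grad_x = 2*3*1.9988 = 11.9925, grad_y = 2*5*2.2914 = 22.9135
  x_4 = 1.9988 - 0.02*11.9925 = 1.7589
  y_4 = 2.2914 - 0.02*22.9135 = 1.8331
Step 5: grad_x = 2*3*1.7589 = 10.5534, grad_y = 2*5*1.8331 = 18.3308
  x_5 = 1.7589 - 0.02*10.5534 = 1.5478
  y_5 = 1.8331 - 0.02*18.3308 = 1.4665
f(1.5478, 1.4665) = 3*1.5478^2 + 5*1.4665^2 = 17.94


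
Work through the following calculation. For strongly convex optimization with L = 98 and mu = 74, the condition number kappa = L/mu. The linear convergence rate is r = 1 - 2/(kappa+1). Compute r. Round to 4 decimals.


Step 1: Compute the condition number.
kappa = L/mu = 98/74 = 1.3243
Step 2: Compute the convergence rate.
r = 1 - 2/(kappa + 1) = 1 - 2*mu/(L + mu) = (L - mu)/(L + mu) = 24/172 = 0.1395


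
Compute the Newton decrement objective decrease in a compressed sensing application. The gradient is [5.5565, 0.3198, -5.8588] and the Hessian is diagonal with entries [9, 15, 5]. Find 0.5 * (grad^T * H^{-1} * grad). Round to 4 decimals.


Step 1: H is diagonal, so H^(-1) * g = [0.6174, 0.0213, -1.1718].
Step 2: g^T H^(-1) g = sum_i g_i^2 / H_ii
  = (5.5565)^2/9 + (0.3198)^2/15 + (-5.8588)^2/5
  = 3.4305 + 0.0068 + 6.8651 = 10.3024
Step 3: Objective decrease = 0.5 * g^T H^(-1) g = 5.1512


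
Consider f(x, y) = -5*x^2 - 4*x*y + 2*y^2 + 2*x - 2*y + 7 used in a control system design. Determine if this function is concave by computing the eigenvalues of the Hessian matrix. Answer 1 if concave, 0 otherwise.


The Hessian of f(x,y) = -5*x^2 - 4*x*y + 2*y^2 + 2*x - 2*y + 7 is:
H = [[-10, -4], [-4, 4]]
Trace = -10 + 4 = -6
Determinant = -10*4 - (-4)^2 = -56
Discriminant = (-6)^2 - 4*-56 = 260.0
Eigenvalues: lambda_1 = -11.0623, lambda_2 = 5.0623
The function is not concave.

0


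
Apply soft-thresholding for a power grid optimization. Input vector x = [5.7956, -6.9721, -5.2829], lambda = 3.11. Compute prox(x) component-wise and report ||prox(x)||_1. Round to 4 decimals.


Soft-thresholding with lambda = 3.11:
prox(5.7956) = sign(5.7956)*max(|5.7956| - 3.11, 0) = 2.6856
prox(-6.9721) = sign(-6.9721)*max(|-6.9721| - 3.11, 0) = -3.8621
prox(-5.2829) = sign(-5.2829)*max(|-5.2829| - 3.11, 0) = -2.1729
prox(x) = [2.6856, -3.8621, -2.1729]
||prox(x)||_1 = 2.6856 + 3.8621 + 2.1729 = 8.7206


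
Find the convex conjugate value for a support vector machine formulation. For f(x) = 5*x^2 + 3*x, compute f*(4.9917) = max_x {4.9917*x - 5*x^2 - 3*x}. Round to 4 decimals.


f*(y) = sup_x {y*x - a*x^2 - b*x} = sup_x {(y-b)*x - a*x^2}
FOC: (y - b) - 2a*x = 0 => x* = (y - b)/(2a)
x* = (4.9917 - 3)/(2*5) = 0.1992
f*(4.9917) = (y-b)^2/(4a) = (4.9917 - 3)^2/(4*5)
= 3.9669/20 = 0.1983


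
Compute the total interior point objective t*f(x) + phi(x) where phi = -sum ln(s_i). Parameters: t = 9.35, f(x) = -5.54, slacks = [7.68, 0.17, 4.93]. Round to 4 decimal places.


Step 1: Compute log-barrier.
ln values: [2.0386, -1.772, 1.5953]
phi = -(2.0386 - 1.772 + 1.5953) = -1.862
Step 2: Compute augmented objective.
t*f(x) = 9.35*-5.54 = -51.799
Total = -51.799 - 1.862 = -53.661


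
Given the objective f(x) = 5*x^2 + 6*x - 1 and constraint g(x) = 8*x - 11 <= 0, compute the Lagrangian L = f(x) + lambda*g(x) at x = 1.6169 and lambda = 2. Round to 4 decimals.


Step 1: Evaluate f(x).
f(1.6169) = 5*1.6169^2 + 6*1.6169 - 1 = 21.7732
Step 2: Evaluate g(x).
g(1.6169) = 8*1.6169 - 11 = 1.9352
Step 3: Compute Lagrangian.
L = 21.7732 + 2*1.9352 = 25.6436


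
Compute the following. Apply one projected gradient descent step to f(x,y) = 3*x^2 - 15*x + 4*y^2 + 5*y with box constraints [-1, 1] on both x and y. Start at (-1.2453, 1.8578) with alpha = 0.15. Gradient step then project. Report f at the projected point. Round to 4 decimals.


Step 1: Compute gradient at (-1.2453, 1.8578).
grad_x = 2*3*-1.2453 - 15 = -22.4718
grad_y = 2*4*1.8578 + 5 = 19.8624
Step 2: Gradient step.
x_raw = -1.2453 - 0.15*-22.4718 = 2.1255
y_raw = 1.8578 - 0.15*19.8624 = -1.1216
Step 3: Project onto [-1, 1].
x_proj = clip(2.1255) = 1.0
y_proj = clip(-1.1216) = -1.0
Step 4: Evaluate f.
f(1.0, -1.0) = -13.0


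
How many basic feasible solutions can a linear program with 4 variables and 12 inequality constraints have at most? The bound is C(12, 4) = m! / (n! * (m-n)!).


Each vertex corresponds to some choice of n active constraints out of m, so the number of vertices is at most C(m, n) = m! / (n!(m-n)!).
m = 12, n = 4
Numerator: 12 * 11 * 10 * 9
Denominator: 4! = 24
C(12, 4) = 495


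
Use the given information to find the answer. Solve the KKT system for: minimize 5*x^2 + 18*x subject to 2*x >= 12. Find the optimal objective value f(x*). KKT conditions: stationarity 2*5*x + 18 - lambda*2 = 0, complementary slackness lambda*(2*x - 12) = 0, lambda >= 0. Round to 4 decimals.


Step 1: Try lambda = 0 (constraint inactive).
x_unc = -18/(2*5) = -1.8
Check: 2*-1.8 = -3.6 < 12 -- violated!
Step 2: Constraint must be active: 2*x = 12
x* = 12/2 = 6.0
lambda = (2*5*6.0 + 18)/2 = 39.0
Step 3: Compute optimal value.
f(x*) = 5*6.0^2 + 18*6.0 = 288.0


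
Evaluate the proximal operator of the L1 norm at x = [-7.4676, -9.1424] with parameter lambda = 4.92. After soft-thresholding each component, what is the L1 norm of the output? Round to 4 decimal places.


Soft-thresholding with lambda = 4.92:
prox(-7.4676) = sign(-7.4676)*max(|-7.4676| - 4.92, 0) = -2.5476
prox(-9.1424) = sign(-9.1424)*max(|-9.1424| - 4.92, 0) = -4.2224
prox(x) = [-2.5476, -4.2224]
||prox(x)||_1 = 2.5476 + 4.2224 = 6.77


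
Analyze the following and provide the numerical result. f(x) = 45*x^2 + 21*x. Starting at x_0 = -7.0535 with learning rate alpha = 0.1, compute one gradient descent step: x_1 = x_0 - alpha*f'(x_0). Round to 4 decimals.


We compute the gradient at x_0 and apply the update.
f'(x) = 90*x + 21
f'(-7.0535) = 90*-7.0535 + 21 = -613.815
x_1 = -7.0535 - 0.1*-613.815 = 54.328


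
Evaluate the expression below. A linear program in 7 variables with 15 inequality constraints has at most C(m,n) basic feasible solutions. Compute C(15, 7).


Each vertex corresponds to some choice of n active constraints out of m, so the number of vertices is at most C(m, n) = m! / (n!(m-n)!).
m = 15, n = 7
Numerator: 15 * 14 * 13 * 12 * 11 * 10 * 9
Denominator: 7! = 5040
C(15, 7) = 6435


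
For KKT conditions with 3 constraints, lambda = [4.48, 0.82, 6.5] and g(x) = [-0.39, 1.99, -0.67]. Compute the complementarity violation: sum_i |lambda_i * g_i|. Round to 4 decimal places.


KKT complementary slackness check:
lambda_1 * g_1 = 4.48 * -0.39 = -1.7472
lambda_2 * g_2 = 0.82 * 1.99 = 1.6318
lambda_3 * g_3 = 6.5 * -0.67 = -4.355
Total violation = 1.7472 + 1.6318 + 4.355 = 7.734


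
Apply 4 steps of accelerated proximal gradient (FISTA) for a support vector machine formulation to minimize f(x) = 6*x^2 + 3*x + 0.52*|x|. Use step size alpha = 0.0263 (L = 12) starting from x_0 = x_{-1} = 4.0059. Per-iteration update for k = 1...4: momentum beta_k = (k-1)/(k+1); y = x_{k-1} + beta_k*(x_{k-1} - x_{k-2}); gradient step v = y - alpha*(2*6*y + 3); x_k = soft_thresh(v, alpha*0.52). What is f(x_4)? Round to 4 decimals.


FISTA on f(x) = 6*x^2 + 3*x + 0.52*|x|
L = 12, alpha = 0.0263
Iteration 1: beta = 0.0, y = 4.0059 + 0.0*(4.0059 - 4.0059) = 4.0059
  grad(y) = 51.0708, v = y - alpha*grad = 2.6627
  prox(v) = soft_thresh(2.6627, 0.0137) = 2.6491
Iteration 2: beta = 0.3333, y = 2.6491 + 0.3333*(2.6491 - 4.0059) = 2.1968
  grad(y) = 29.3614, v = y - alpha*grad = 1.4246
  prox(v) = soft_thresh(1.4246, 0.0137) = 1.4109
Iteration 3: beta = 0.5, y = 1.4109 + 0.5*(1.4109 - 2.6491) = 0.7918
  grad(y) = 12.5019, v = y - alpha*grad = 0.463
  prox(v) = soft_thresh(0.463, 0.0137) = 0.4493
Iteration 4: beta = 0.6, y = 0.4493 + 0.6*(0.4493 - 1.4109) = -0.1276
  grad(y) = 1.469, v = y - alpha*grad = -0.1662
  prox(v) = soft_thresh(-0.1662, 0.0137) = -0.1525
f(x_4) = 6*(-0.1525)^2 + 3*(-0.1525) + 0.52*|-0.1525| = -0.2387


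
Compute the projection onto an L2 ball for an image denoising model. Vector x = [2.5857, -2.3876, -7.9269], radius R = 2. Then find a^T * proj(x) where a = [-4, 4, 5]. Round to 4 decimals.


Step 1: Compute ||x|| (intermediates to 6 decimals).
||x|| = sqrt(2.5857^2 + (-2.3876)^2 + (-7.9269)^2) = 8.673075
Step 2: Project.
Since ||x|| > R, scale = R/||x|| = 2/8.673075 = 0.230599, proj(x) = scale * x
proj(x) = [0.59626, -0.550578, -1.827935]
Step 3: Dot product.
a^T * proj(x) = -4*0.59626 + 4*(-0.550578) + 5*(-1.827935) = -13.727


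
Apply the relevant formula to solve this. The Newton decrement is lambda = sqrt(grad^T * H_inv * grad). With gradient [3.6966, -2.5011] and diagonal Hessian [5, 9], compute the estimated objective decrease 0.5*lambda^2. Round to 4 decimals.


Step 1: H is diagonal, so H^(-1) * g = [0.7393, -0.2779].
Step 2: g^T H^(-1) g = sum_i g_i^2 / H_ii
  = (3.6966)^2/5 + (-2.5011)^2/9
  = 2.733 + 0.6951 = 3.428
Step 3: Objective decrease = 0.5 * g^T H^(-1) g = 1.714


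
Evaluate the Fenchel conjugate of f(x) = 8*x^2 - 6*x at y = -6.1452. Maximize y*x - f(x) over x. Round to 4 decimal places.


f*(y) = sup_x {y*x - a*x^2 - b*x} = sup_x {(y-b)*x - a*x^2}
FOC: (y - b) - 2a*x = 0 => x* = (y - b)/(2a)
x* = (-6.1452 + 6)/(2*8) = -0.0091
f*(-6.1452) = (y-b)^2/(4a) = (-6.1452 + 6)^2/(4*8)
= 0.0211/32 = 0.0007


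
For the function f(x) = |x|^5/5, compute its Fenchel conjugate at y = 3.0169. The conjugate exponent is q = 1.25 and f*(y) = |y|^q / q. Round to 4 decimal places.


The conjugate exponent q satisfies 1/p + 1/q = 1.
p = 5, so q = 5/(5 - 1) = 1.25
|y|^q = 3.0169^1.25 = 3.976
f*(3.0169) = 3.976 / 1.25 = 3.1808


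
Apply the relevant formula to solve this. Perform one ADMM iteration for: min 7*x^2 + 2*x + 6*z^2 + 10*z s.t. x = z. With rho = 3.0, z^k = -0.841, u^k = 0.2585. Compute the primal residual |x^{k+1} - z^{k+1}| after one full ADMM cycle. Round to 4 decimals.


ADMM iteration with rho = 3.0, z^k = -0.841, u^k = 0.2585
Step 1: x-update.
Minimize 7*x^2 + 2*x + (3.0/2)*(x + 0.841 + 0.2585)^2
FOC: (2*7 + 3.0)*x = -2 + 3.0*(-0.841 - 0.2585)
x^{k+1} = -0.3117
Step 2: z-update.
Minimize 6*z^2 + 10*z + (3.0/2)*(-0.3117 - z + 0.2585)^2
FOC: (2*6 + 3.0)*z = -10 + 3.0*(-0.3117 + 0.2585)
z^{k+1} = -0.6773
Step 3: u-update.
u^{k+1} = 0.2585 - 0.3117 + 0.6773 = 0.6241
Step 4: Primal residual = |-0.3117 + 0.6773| = 0.3656


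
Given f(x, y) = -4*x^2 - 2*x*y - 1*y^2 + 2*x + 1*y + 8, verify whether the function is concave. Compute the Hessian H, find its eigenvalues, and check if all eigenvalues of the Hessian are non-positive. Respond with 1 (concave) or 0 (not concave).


The Hessian of f(x,y) = -4*x^2 - 2*x*y - 1*y^2 + 2*x + 1*y + 8 is:
H = [[-8, -2], [-2, -2]]
Trace = -8 - 2 = -10
Determinant = -8*-2 - (-2)^2 = 12
Discriminant = (-10)^2 - 4*12 = 52.0
Eigenvalues: lambda_1 = -8.6056, lambda_2 = -1.3944
The function is concave.

1


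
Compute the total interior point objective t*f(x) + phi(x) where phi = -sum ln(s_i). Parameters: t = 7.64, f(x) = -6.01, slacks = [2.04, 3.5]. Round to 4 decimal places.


Step 1: Compute log-barrier.
ln values: [0.7129, 1.2528]
phi = -(0.7129 + 1.2528) = -1.9657
Step 2: Compute augmented objective.
t*f(x) = 7.64*-6.01 = -45.9164
Total = -45.9164 - 1.9657 = -47.8821


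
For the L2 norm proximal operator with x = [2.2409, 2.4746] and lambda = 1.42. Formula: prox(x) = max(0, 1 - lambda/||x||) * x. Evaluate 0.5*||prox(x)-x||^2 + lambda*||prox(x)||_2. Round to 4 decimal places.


Step 1: Compute ||x||.
||x|| = 3.3385
Step 2: Compute scaling factor.
scale = max(0, 1 - 1.42/3.3385) = 0.5747
Step 3: prox(x) = [1.2877, 1.422]
||prox(x)|| = 1.9185
Step 4: Proximal objective.
0.5*||prox-x||^2 = 1.0082
lambda*||prox|| = 2.7243
Total = 3.7324


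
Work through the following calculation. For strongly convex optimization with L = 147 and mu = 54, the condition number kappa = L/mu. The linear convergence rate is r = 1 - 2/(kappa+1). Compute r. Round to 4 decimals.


Step 1: Compute the condition number.
kappa = L/mu = 147/54 = 2.7222
Step 2: Compute the convergence rate.
r = 1 - 2/(kappa + 1) = 1 - 2*mu/(L + mu) = (L - mu)/(L + mu) = 93/201 = 0.4627


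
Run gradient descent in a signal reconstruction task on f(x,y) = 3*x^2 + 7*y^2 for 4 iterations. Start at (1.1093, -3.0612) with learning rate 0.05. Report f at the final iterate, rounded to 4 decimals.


Gradient descent on f(x,y) = 3*x^2 + 7*y^2.
Starting point: (1.1093, -3.0612), alpha = 0.05
Step 1: grad_x = 2*3*1.1093 = 6.6558, grad_y = 2*7*-3.0612 = -42.8568
  x_1 = 1.1093 - 0.05*6.6558 = 0.7765
  y_1 = -3.0612 - 0.05*-42.8568 = -0.9184
Step 2: grad_x = 2*3*0.7765 = 4.6591, grad_y = 2*7*-0.9184 = -12.857
  x_2 = 0.7765 - 0.05*4.6591 = 0.5436
  y_2 = -0.9184 - 0.05*-12.857 = -0.2755
Step 3: grad_x = 2*3*0.5436 = 3.2613, grad_y = 2*7*-0.2755 = -3.8571
  x_3 = 0.5436 - 0.05*3.2613 = 0.3805
  y_3 = -0.2755 - 0.05*-3.8571 = -0.0827
Step 4: grad_x = 2*3*0.3805 = 2.2829, grad_y = 2*7*-0.0827 = -1.1571
  x_4 = 0.3805 - 0.05*2.2829 = 0.2663
  y_4 = -0.0827 - 0.05*-1.1571 = -0.0248
f(0.2663, -0.0248) = 3*0.2663^2 + 7*(-0.0248)^2 = 0.2171


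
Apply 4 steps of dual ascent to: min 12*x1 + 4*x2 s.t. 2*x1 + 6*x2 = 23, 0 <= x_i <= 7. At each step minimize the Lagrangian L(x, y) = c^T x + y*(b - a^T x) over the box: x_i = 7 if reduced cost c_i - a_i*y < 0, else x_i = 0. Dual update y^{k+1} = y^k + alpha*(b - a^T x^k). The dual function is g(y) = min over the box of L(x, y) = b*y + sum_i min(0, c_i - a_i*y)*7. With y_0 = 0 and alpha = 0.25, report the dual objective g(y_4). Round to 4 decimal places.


Dual ascent for LP: min 12*x1 + 4*x2, 2*x1 + 6*x2 = 23, 0 <= x_i <= 7
Step 1: y^k = 0.0, reduced costs: (12.0, 4.0)
  x^k = (0.0, 0.0), subgradient = b - a^T x = 23.0
  y^{k+1} = 0.0 + 0.25*23.0 = 5.75
Step 2: y^k = 5.75, reduced costs: (0.5, -30.5)
  x^k = (0.0, 7.0), subgradient = b - a^T x = -19.0
  y^{k+1} = 5.75 + 0.25*-19.0 = 1.0
Step 3: y^k = 1.0, reduced costs: (10.0, -2.0)
  x^k = (0.0, 7.0), subgradient = b - a^T x = -19.0
  y^{k+1} = 1.0 + 0.25*-19.0 = -3.75
Step 4: y^k = -3.75, reduced costs: (19.5, 26.5)
  x^k = (0.0, 0.0), subgradient = b - a^T x = 23.0
  y^{k+1} = -3.75 + 0.25*23.0 = 2.0
Dual objective at y_4 = 2.0: reduced costs (8.0, -8.0), box minimizer x = (0.0, 7.0)
g(y_4) = b*y + (c1 - a1*y)*x1 + (c2 - a2*y)*x2 = 23*2.0 + 8.0*0.0 + (-8.0)*7.0 = 46.0 + 0.0 - 56.0 = -10.0


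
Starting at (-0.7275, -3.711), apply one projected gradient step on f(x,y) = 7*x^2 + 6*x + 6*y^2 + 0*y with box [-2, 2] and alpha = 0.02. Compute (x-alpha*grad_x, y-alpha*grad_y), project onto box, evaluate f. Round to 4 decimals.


Step 1: Compute gradient at (-0.7275, -3.711).
grad_x = 2*7*-0.7275 + 6 = -4.185
grad_y = 2*6*-3.711 + 0 = -44.532
Step 2: Gradient step.
x_raw = -0.7275 - 0.02*-4.185 = -0.6438
y_raw = -3.711 - 0.02*-44.532 = -2.8204
Step 3: Project onto [-2, 2].
x_proj = clip(-0.6438) = -0.6438
y_proj = clip(-2.8204) = -2.0
Step 4: Evaluate f.
f(-0.6438, -2.0) = 23.0385


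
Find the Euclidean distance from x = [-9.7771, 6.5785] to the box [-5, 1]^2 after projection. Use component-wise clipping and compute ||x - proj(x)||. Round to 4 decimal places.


Project each component onto [-5, 1].
clip(-9.7771) = -5.0, clip(6.5785) = 1.0
Projection = [-5.0, 1.0]
Squared diffs: [22.8207, 31.1197]
Distance = sqrt(53.9404) = 7.3444


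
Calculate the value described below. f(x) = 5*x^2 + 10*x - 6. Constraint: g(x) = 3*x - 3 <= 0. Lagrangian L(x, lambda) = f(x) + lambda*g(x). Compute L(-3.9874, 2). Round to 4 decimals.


Step 1: Evaluate f(x).
f(-3.9874) = 5*(-3.9874)^2 + 10*(-3.9874) - 6 = 33.6228
Step 2: Evaluate g(x).
g(-3.9874) = 3*-3.9874 - 3 = -14.9622
Step 3: Compute Lagrangian.
L = 33.6228 + 2*-14.9622 = 3.6984


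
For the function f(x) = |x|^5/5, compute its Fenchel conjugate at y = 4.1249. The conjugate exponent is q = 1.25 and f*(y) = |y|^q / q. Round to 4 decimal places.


The conjugate exponent q satisfies 1/p + 1/q = 1.
p = 5, so q = 5/(5 - 1) = 1.25
|y|^q = 4.1249^1.25 = 5.8785
f*(4.1249) = 5.8785 / 1.25 = 4.7028


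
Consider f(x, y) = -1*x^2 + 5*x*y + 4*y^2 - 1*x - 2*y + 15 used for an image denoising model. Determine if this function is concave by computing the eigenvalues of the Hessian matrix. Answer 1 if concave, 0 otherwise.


The Hessian of f(x,y) = -1*x^2 + 5*x*y + 4*y^2 - 1*x - 2*y + 15 is:
H = [[-2, 5], [5, 8]]
Trace = -2 + 8 = 6
Determinant = -2*8 - (5)^2 = -41
Discriminant = (6)^2 - 4*-41 = 200.0
Eigenvalues: lambda_1 = -4.0711, lambda_2 = 10.0711
The function is not concave.

0


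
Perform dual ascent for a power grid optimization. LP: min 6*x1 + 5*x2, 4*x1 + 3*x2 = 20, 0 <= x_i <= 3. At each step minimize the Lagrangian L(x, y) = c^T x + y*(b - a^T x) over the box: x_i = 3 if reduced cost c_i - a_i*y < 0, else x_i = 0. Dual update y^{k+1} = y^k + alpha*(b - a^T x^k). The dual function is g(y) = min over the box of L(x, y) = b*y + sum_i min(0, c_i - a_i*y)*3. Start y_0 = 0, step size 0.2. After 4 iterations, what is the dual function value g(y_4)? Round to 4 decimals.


Dual ascent for LP: min 6*x1 + 5*x2, 4*x1 + 3*x2 = 20, 0 <= x_i <= 3
Step 1: y^k = 0.0, reduced costs: (6.0, 5.0)
  x^k = (0.0, 0.0), subgradient = b - a^T x = 20.0
  y^{k+1} = 0.0 + 0.2*20.0 = 4.0
Step 2: y^k = 4.0, reduced costs: (-10.0, -7.0)
  x^k = (3.0, 3.0), subgradient = b - a^T x = -1.0
  y^{k+1} = 4.0 + 0.2*-1.0 = 3.8
Step 3: y^k = 3.8, reduced costs: (-9.2, -6.4)
  x^k = (3.0, 3.0), subgradient = b - a^T x = -1.0
  y^{k+1} = 3.8 + 0.2*-1.0 = 3.6
Step 4: y^k = 3.6, reduced costs: (-8.4, -5.8)
  x^k = (3.0, 3.0), subgradient = b - a^T x = -1.0
  y^{k+1} = 3.6 + 0.2*-1.0 = 3.4
Dual objective at y_4 = 3.4: reduced costs (-7.6, -5.2), box minimizer x = (3.0, 3.0)
g(y_4) = b*y + (c1 - a1*y)*x1 + (c2 - a2*y)*x2 = 20*3.4 + (-7.6)*3.0 + (-5.2)*3.0 = 68.0 - 22.8 - 15.6 = 29.6


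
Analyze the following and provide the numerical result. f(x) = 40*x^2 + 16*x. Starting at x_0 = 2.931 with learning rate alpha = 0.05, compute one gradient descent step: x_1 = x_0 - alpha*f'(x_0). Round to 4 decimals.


We compute the gradient at x_0 and apply the update.
f'(x) = 80*x + 16
f'(2.931) = 80*2.931 + 16 = 250.48
x_1 = 2.931 - 0.05*250.48 = -9.593


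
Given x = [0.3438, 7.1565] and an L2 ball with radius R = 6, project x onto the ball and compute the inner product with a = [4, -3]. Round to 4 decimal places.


Step 1: Compute ||x|| (intermediates to 6 decimals).
||x|| = sqrt(0.3438^2 + 7.1565^2) = 7.164753
Step 2: Project.
Since ||x|| > R, scale = R/||x|| = 6/7.164753 = 0.837433, proj(x) = scale * x
proj(x) = [0.287909, 5.993089]
Step 3: Dot product.
a^T * proj(x) = 4*0.287909 - 3*5.993089 = -16.8276


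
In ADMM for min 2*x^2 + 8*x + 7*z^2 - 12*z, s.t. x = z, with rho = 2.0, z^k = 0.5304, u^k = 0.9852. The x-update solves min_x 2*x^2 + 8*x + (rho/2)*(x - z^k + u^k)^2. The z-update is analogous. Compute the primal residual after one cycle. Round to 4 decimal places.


ADMM iteration with rho = 2.0, z^k = 0.5304, u^k = 0.9852
Step 1: x-update.
Minimize 2*x^2 + 8*x + (2.0/2)*(x - 0.5304 + 0.9852)^2
FOC: (2*2 + 2.0)*x = -8 + 2.0*(0.5304 - 0.9852)
x^{k+1} = -1.4849
Step 2: z-update.
Minimize 7*z^2 - 12*z + (2.0/2)*(-1.4849 - z + 0.9852)^2
FOC: (2*7 + 2.0)*z = 12 + 2.0*(-1.4849 + 0.9852)
z^{k+1} = 0.6875
Step 3: u-update.
u^{k+1} = 0.9852 - 1.4849 - 0.6875 = -1.1873
Step 4: Primal residual = |-1.4849 - 0.6875| = 2.1725


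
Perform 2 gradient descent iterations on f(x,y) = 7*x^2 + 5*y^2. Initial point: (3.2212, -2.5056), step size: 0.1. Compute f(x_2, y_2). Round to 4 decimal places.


Gradient descent on f(x,y) = 7*x^2 + 5*y^2.
Starting point: (3.2212, -2.5056), alpha = 0.1
Step 1: grad_x = 2*7*3.2212 = 45.0968, grad_y = 2*5*-2.5056 = -25.056
  x_1 = 3.2212 - 0.1*45.0968 = -1.2885
  y_1 = -2.5056 - 0.1*-25.056 = 0.0
Step 2: grad_x = 2*7*-1.2885 = -18.0387, grad_y = 2*5*0.0 = 0.0
  x_2 = -1.2885 - 0.1*-18.0387 = 0.5154
  y_2 = 0.0 - 0.1*0.0 = 0.0
f(0.5154, 0.0) = 7*0.5154^2 + 5*0.0^2 = 1.8594
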